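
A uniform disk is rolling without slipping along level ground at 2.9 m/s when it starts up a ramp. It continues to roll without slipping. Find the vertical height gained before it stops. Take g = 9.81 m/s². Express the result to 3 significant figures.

The moment of inertia is (1/2)MR², giving k ≡ I/(MR²) = 0.5.
The rolling condition ω = v/R makes the rotational term ½I(v/R)² = ½kMv², so KE_total = ½(1+k)Mv² = (3/4)Mv².
At the top the kinetic energy is zero, so (3/4)Mv₀² = Mgh.
Thus h = (1+k)v₀²/(2g) = 1.5 × 2.9² / (2 × 9.81) ≈ 0.643 m.

h ≈ 0.643 m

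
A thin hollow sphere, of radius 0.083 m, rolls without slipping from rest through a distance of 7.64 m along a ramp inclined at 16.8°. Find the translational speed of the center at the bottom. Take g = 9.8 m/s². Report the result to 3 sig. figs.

With I = (2/3)MR², the ratio k = I/(MR²) is 2/3.
Since it rolls without slipping, ω = v/R and KE = ½Mv² + ½Iω² = ½(1+k)Mv² = (5/6)Mv².
The vertical drop is h = L sinθ = 7.64 × sin16.8° = 2.208 m.
Setting Mgh = (5/6)Mv² gives v = √(2gh/(1+k)) = √(2·9.8·2.208/1.667) ≈ 5.10 m/s.

v ≈ 5.10 m/s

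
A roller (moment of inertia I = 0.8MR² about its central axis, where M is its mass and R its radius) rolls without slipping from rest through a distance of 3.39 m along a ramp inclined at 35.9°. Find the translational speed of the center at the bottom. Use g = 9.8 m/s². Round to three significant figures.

With I = 0.8MR², the ratio k = I/(MR²) is 0.8.
Since it rolls without slipping, ω = v/R and KE = ½Mv² + ½Iω² = ½(1+k)Mv² = (9/10)Mv².
The vertical drop is h = L sinθ = 3.39 × sin35.9° = 1.988 m.
Setting Mgh = (9/10)Mv² gives v = √(2gh/(1+k)) = √(2·9.8·1.988/1.8) ≈ 4.65 m/s.

v ≈ 4.65 m/s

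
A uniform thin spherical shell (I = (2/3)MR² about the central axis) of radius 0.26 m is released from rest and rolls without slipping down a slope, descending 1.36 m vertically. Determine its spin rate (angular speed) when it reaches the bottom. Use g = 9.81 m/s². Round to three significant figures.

ω ≈ 15.4 rad/s

Here I = (2/3)MR², so the shape factor k = I/(MR²) = 2/3.
Pure rolling means v = ωR; then KE = ½Mv² + ½I(v/R)² = ½(1+k)Mv² = (5/6)Mv².
Energy conservation Mgh = ½(1+k)Mv² gives v = √(2gh/(1+k)) = √(2 × 9.81 × 1.36 / 1.667) = 4.001 m/s.
Then ω = v/R = 4.001 / 0.26 ≈ 15.4 rad/s.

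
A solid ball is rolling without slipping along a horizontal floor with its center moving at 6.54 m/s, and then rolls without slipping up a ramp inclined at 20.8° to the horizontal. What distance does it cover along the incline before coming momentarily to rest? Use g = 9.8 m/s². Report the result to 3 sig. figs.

d ≈ 8.60 m

For this body I = (2/5)MR², i.e. k = I/(MR²) = 0.4.
The rolling condition ω = v/R makes the rotational term ½I(v/R)² = ½kMv², so KE_total = ½(1+k)Mv² = (7/10)Mv².
Setting this equal to Mgh gives the vertical rise h = (1+k)v₀²/(2g) = 1.4×6.54²/(2×9.8) = 3.055 m.
Along the incline, d = h/sinθ = 3.055/sin20.8° ≈ 8.60 m.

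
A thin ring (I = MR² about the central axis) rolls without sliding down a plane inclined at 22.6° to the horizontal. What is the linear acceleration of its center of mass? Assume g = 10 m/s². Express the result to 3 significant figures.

a ≈ 1.92 m/s²

Here I = MR², so the shape factor k = I/(MR²) = 1.
Along the incline Mg sinθ − f = Ma, and torque about the center fR = Iα = kMR²(a/R) gives f = kMa.
Eliminating f: Mg sinθ = (1+k)Ma, so a = g sinθ/(1+k) = 10 × sin22.6° / 2 ≈ 1.92 m/s².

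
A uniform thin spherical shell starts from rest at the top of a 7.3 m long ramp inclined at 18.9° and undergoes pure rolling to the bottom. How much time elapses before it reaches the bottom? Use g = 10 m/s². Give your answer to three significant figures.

The moment of inertia is (2/3)MR², giving k ≡ I/(MR²) = 2/3.
Newton's second law down the slope: Mg sinθ − f = Ma. The torque equation fR = Iα (with α = a/R) gives f = kMa.
Hence a = g sinθ/(1+k) = 10×sin18.9°/1.667 = 1.944 m/s².
Starting from rest, L = ½at², so t = √(2L/a) = √(2×7.3/1.944) ≈ 2.74 s.

t ≈ 2.74 s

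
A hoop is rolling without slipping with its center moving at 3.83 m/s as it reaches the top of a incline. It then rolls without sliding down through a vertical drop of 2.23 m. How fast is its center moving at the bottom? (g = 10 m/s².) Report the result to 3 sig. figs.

For this body I = MR², i.e. k = I/(MR²) = 1.
Rolling without slipping gives ω = v/R, so the total kinetic energy is ½Mv² + ½Iω² = ½(1+k)Mv² = Mv².
Conserving energy between top and bottom: Mv² = Mv₀² + Mgh, hence v² = v₀² + 2gh/(1+k).
v = √(3.83² + 2×10×2.23/2) = √36.97 ≈ 6.08 m/s.

v ≈ 6.08 m/s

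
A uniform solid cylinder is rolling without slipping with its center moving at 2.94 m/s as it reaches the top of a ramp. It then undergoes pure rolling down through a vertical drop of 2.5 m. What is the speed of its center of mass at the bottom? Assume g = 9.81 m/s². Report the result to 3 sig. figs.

v ≈ 6.43 m/s

For this body I = (1/2)MR², i.e. k = I/(MR²) = 0.5.
Pure rolling means v = ωR; then KE = ½Mv² + ½I(v/R)² = ½(1+k)Mv² = (3/4)Mv².
Conserving energy between top and bottom: (3/4)Mv² = (3/4)Mv₀² + Mgh, hence v² = v₀² + 2gh/(1+k).
v = √(2.94² + 2×9.81×2.5/1.5) = √41.34 ≈ 6.43 m/s.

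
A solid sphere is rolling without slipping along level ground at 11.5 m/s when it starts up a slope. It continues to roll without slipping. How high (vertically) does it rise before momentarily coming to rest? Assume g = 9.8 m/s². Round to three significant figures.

With I = (2/5)MR², the ratio k = I/(MR²) is 0.4.
Rolling without slipping gives ω = v/R, so the total kinetic energy is ½Mv² + ½Iω² = ½(1+k)Mv² = (7/10)Mv².
At the top the kinetic energy is zero, so (7/10)Mv₀² = Mgh.
Thus h = (1+k)v₀²/(2g) = 1.4 × 11.5² / (2 × 9.8) ≈ 9.45 m.

h ≈ 9.45 m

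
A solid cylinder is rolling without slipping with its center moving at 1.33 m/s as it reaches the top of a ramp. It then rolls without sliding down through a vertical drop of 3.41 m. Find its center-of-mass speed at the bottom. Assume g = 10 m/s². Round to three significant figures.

v ≈ 6.87 m/s

Here I = (1/2)MR², so the shape factor k = I/(MR²) = 0.5.
Pure rolling means v = ωR; then KE = ½Mv² + ½I(v/R)² = ½(1+k)Mv² = (3/4)Mv².
Conserving energy between top and bottom: (3/4)Mv² = (3/4)Mv₀² + Mgh, hence v² = v₀² + 2gh/(1+k).
v = √(1.33² + 2×10×3.41/1.5) = √47.24 ≈ 6.87 m/s.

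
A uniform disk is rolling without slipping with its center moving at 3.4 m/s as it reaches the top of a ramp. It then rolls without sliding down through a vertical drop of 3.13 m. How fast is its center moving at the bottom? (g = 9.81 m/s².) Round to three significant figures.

v ≈ 7.25 m/s

Here I = (1/2)MR², so the shape factor k = I/(MR²) = 0.5.
Rolling without slipping gives ω = v/R, so the total kinetic energy is ½Mv² + ½Iω² = ½(1+k)Mv² = (3/4)Mv².
Conserving energy between top and bottom: (3/4)Mv² = (3/4)Mv₀² + Mgh, hence v² = v₀² + 2gh/(1+k).
v = √(3.4² + 2×9.81×3.13/1.5) = √52.5 ≈ 7.25 m/s.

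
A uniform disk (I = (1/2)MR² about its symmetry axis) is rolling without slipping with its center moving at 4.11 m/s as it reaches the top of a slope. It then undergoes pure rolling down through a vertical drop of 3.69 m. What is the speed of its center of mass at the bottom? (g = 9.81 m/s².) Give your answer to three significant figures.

v ≈ 8.07 m/s

With I = (1/2)MR², the ratio k = I/(MR²) is 0.5.
Since it rolls without slipping, ω = v/R and KE = ½Mv² + ½Iω² = ½(1+k)Mv² = (3/4)Mv².
Conserving energy between top and bottom: (3/4)Mv² = (3/4)Mv₀² + Mgh, hence v² = v₀² + 2gh/(1+k).
v = √(4.11² + 2×9.81×3.69/1.5) = √65.16 ≈ 8.07 m/s.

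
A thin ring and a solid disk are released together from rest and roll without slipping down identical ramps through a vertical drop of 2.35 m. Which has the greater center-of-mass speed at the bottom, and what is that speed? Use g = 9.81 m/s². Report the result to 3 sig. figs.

the solid disk, at v ≈ 5.54 m/s

For rolling without slipping, Mgh = ½(1+k)Mv² where k = I/(MR²), so v = √(2gh/(1+k)).
Thin ring: k = 1, giving v = √(2×9.81×2.35/2) = 4.801 m/s.
Solid disk: k = 0.5, giving v = √(2×9.81×2.35/1.5) = 5.544 m/s.
The smaller k wins: the solid disk, at ≈ 5.54 m/s.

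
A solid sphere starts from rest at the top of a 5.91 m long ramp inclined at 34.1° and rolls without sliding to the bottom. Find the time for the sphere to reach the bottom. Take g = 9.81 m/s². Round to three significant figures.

Here I = (2/5)MR², so the shape factor k = I/(MR²) = 0.4.
Translational: Mg sinθ − f = Ma. Rotational about the CM: fR = Iα = kMRa, so f = kMa.
Hence a = g sinθ/(1+k) = 9.81×sin34.1°/1.4 = 3.928 m/s².
Starting from rest, L = ½at², so t = √(2L/a) = √(2×5.91/3.928) ≈ 1.73 s.

t ≈ 1.73 s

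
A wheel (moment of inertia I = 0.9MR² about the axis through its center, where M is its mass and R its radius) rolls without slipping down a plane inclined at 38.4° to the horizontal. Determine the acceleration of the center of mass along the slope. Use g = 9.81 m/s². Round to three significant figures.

a ≈ 3.21 m/s²

Here I = 0.9MR², so the shape factor k = I/(MR²) = 0.9.
Newton's second law down the slope: Mg sinθ − f = Ma. The torque equation fR = Iα (with α = a/R) gives f = kMa.
Eliminating f: Mg sinθ = (1+k)Ma, so a = g sinθ/(1+k) = 9.81 × sin38.4° / 1.9 ≈ 3.21 m/s².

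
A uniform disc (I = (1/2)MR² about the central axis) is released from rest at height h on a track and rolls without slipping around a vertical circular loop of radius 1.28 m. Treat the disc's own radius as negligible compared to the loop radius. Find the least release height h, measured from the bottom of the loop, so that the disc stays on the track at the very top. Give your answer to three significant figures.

h_min ≈ 3.52 m

Here I = (1/2)MR², so the shape factor k = I/(MR²) = 0.5.
At the top, contact is just lost when gravity alone supplies the centripetal force: Mg = Mv_top²/r, i.e. v_top² = gr.
With ω = v/R, the kinetic energy at speed v is ½(1+k)Mv² = (3/4)Mv².
Energy conservation from release (height h) to the top (height 2r): Mgh = Mg(2r) + (3/4)M·gr.
Thus h_min = 2r + (1+k)r/2 = r(2 + 1.5/2) = 1.28 × 2.75 ≈ 3.52 m.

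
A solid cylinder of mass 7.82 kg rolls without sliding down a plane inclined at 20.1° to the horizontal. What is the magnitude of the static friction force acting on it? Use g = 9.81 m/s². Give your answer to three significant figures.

f ≈ 8.79 N

With I = (1/2)MR², the ratio k = I/(MR²) is 0.5.
Translational: Mg sinθ − f = Ma. Rotational about the CM: fR = Iα = kMRa, so f = kMa.
Combining, a = g sinθ/(1+k) and f = kMa = kMg sinθ/(1+k).
f = 0.5 × 7.82 × 9.81 × sin20.1° / 1.5 ≈ 8.79 N.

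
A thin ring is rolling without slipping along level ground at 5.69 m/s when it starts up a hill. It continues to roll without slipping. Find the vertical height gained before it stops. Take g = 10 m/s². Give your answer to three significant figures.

The moment of inertia is MR², giving k ≡ I/(MR²) = 1.
Rolling without slipping gives ω = v/R, so the total kinetic energy is ½Mv² + ½Iω² = ½(1+k)Mv² = Mv².
At the top the kinetic energy is zero, so Mv₀² = Mgh.
Thus h = (1+k)v₀²/(2g) = 2 × 5.69² / (2 × 10) ≈ 3.24 m.

h ≈ 3.24 m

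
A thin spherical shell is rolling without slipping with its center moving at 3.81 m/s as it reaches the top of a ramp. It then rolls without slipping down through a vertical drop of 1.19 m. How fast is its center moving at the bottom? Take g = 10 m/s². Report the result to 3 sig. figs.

With I = (2/3)MR², the ratio k = I/(MR²) is 2/3.
Since it rolls without slipping, ω = v/R and KE = ½Mv² + ½Iω² = ½(1+k)Mv² = (5/6)Mv².
Energy conservation: (5/6)Mv₀² + Mgh = (5/6)Mv², so v² = v₀² + 2gh/(1+k).
v = √(3.81² + 2×10×1.19/1.667) = √28.8 ≈ 5.37 m/s.

v ≈ 5.37 m/s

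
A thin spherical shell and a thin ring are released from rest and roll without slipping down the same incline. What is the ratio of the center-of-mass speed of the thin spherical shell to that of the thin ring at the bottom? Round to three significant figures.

Each satisfies Mgh = ½(1+k)Mv² with k = I/(MR²), so v ∝ 1/√(1+k).
For the thin spherical shell k = 2/3; for the thin ring k = 1.
v₁/v₂ = √((1+k₂)/(1+k₁)) = √(2/1.667) ≈ 1.10.

v_ratio ≈ 1.10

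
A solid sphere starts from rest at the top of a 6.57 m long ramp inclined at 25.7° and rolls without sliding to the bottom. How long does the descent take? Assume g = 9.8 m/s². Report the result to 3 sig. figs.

t ≈ 2.08 s

Here I = (2/5)MR², so the shape factor k = I/(MR²) = 0.4.
Along the incline Mg sinθ − f = Ma, and torque about the center fR = Iα = kMR²(a/R) gives f = kMa.
Hence a = g sinθ/(1+k) = 9.8×sin25.7°/1.4 = 3.036 m/s².
With constant a from rest, t = √(2L/a) = √(2·6.57/3.036) ≈ 2.08 s.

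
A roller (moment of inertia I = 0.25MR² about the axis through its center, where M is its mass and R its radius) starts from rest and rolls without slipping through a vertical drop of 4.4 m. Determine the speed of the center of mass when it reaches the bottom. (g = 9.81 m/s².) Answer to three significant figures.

v ≈ 8.31 m/s

Here I = 0.25MR², so the shape factor k = I/(MR²) = 0.25.
The rolling condition ω = v/R makes the rotational term ½I(v/R)² = ½kMv², so KE_total = ½(1+k)Mv² = (5/8)Mv².
Setting Mgh = (5/8)Mv² gives v = √(2gh/(1+k)) = √(2·9.81·4.4/1.25) ≈ 8.31 m/s.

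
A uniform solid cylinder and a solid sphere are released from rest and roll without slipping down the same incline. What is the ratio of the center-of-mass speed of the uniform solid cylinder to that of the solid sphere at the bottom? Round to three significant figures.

v_ratio ≈ 0.966

Each satisfies Mgh = ½(1+k)Mv² with k = I/(MR²), so v ∝ 1/√(1+k).
For the uniform solid cylinder k = 0.5; for the solid sphere k = 0.4.
v₁/v₂ = √((1+k₂)/(1+k₁)) = √(1.4/1.5) ≈ 0.966.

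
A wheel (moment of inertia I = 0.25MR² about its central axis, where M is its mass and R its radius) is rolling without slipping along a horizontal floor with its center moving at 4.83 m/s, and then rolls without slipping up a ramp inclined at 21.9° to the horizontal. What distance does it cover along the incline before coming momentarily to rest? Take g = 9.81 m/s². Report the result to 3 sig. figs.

The moment of inertia is 0.25MR², giving k ≡ I/(MR²) = 0.25.
The rolling condition ω = v/R makes the rotational term ½I(v/R)² = ½kMv², so KE_total = ½(1+k)Mv² = (5/8)Mv².
Setting this equal to Mgh gives the vertical rise h = (1+k)v₀²/(2g) = 1.25×4.83²/(2×9.81) = 1.486 m.
Along the incline, d = h/sinθ = 1.486/sin21.9° ≈ 3.98 m.

d ≈ 3.98 m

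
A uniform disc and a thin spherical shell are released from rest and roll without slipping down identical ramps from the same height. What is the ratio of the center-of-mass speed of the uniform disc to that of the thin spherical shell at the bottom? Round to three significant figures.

v_ratio ≈ 1.05

Each satisfies Mgh = ½(1+k)Mv² with k = I/(MR²), so v ∝ 1/√(1+k).
For the uniform disc k = 0.5; for the thin spherical shell k = 2/3.
v₁/v₂ = √((1+k₂)/(1+k₁)) = √(1.667/1.5) ≈ 1.05.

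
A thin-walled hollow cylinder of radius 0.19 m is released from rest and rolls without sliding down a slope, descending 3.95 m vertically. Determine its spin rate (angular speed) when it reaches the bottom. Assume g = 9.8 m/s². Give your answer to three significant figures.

ω ≈ 32.7 rad/s

Here I = MR², so the shape factor k = I/(MR²) = 1.
Since it rolls without slipping, ω = v/R and KE = ½Mv² + ½Iω² = ½(1+k)Mv² = Mv².
Energy conservation Mgh = ½(1+k)Mv² gives v = √(2gh/(1+k)) = √(2 × 9.8 × 3.95 / 2) = 6.222 m/s.
Then ω = v/R = 6.222 / 0.19 ≈ 32.7 rad/s.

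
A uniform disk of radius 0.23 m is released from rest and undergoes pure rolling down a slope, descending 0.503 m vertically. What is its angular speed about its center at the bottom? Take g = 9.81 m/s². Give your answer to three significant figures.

ω ≈ 11.2 rad/s

Here I = (1/2)MR², so the shape factor k = I/(MR²) = 0.5.
Pure rolling means v = ωR; then KE = ½Mv² + ½I(v/R)² = ½(1+k)Mv² = (3/4)Mv².
Energy conservation Mgh = ½(1+k)Mv² gives v = √(2gh/(1+k)) = √(2 × 9.81 × 0.503 / 1.5) = 2.565 m/s.
Then ω = v/R = 2.565 / 0.23 ≈ 11.2 rad/s.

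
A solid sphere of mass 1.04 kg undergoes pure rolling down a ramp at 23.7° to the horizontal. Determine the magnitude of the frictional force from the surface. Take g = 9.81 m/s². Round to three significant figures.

The moment of inertia is (2/5)MR², giving k ≡ I/(MR²) = 0.4.
Translational: Mg sinθ − f = Ma. Rotational about the CM: fR = Iα = kMRa, so f = kMa.
Combining, a = g sinθ/(1+k) and f = kMa = kMg sinθ/(1+k).
f = 0.4 × 1.04 × 9.81 × sin23.7° / 1.4 ≈ 1.17 N.

f ≈ 1.17 N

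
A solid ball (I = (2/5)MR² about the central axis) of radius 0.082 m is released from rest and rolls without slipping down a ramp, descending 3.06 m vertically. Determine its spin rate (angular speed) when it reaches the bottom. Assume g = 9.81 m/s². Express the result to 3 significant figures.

Here I = (2/5)MR², so the shape factor k = I/(MR²) = 0.4.
The rolling condition ω = v/R makes the rotational term ½I(v/R)² = ½kMv², so KE_total = ½(1+k)Mv² = (7/10)Mv².
Energy conservation Mgh = ½(1+k)Mv² gives v = √(2gh/(1+k)) = √(2 × 9.81 × 3.06 / 1.4) = 6.549 m/s.
Then ω = v/R = 6.549 / 0.082 ≈ 79.9 rad/s.

ω ≈ 79.9 rad/s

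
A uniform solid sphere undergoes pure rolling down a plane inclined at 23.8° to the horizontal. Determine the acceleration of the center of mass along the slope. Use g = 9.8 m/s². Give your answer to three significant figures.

The moment of inertia is (2/5)MR², giving k ≡ I/(MR²) = 0.4.
Along the incline Mg sinθ − f = Ma, and torque about the center fR = Iα = kMR²(a/R) gives f = kMa.
Eliminating f: Mg sinθ = (1+k)Ma, so a = g sinθ/(1+k) = 9.8 × sin23.8° / 1.4 ≈ 2.82 m/s².

a ≈ 2.82 m/s²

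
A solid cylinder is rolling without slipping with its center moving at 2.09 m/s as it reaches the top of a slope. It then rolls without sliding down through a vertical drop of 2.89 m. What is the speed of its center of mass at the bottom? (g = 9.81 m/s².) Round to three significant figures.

v ≈ 6.49 m/s

With I = (1/2)MR², the ratio k = I/(MR²) is 0.5.
Since it rolls without slipping, ω = v/R and KE = ½Mv² + ½Iω² = ½(1+k)Mv² = (3/4)Mv².
Energy conservation: (3/4)Mv₀² + Mgh = (3/4)Mv², so v² = v₀² + 2gh/(1+k).
v = √(2.09² + 2×9.81×2.89/1.5) = √42.17 ≈ 6.49 m/s.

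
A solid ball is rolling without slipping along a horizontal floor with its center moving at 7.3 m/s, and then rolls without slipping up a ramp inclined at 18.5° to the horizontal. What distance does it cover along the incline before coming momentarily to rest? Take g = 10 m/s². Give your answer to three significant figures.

Here I = (2/5)MR², so the shape factor k = I/(MR²) = 0.4.
The rolling condition ω = v/R makes the rotational term ½I(v/R)² = ½kMv², so KE_total = ½(1+k)Mv² = (7/10)Mv².
Setting this equal to Mgh gives the vertical rise h = (1+k)v₀²/(2g) = 1.4×7.3²/(2×10) = 3.73 m.
Along the incline, d = h/sinθ = 3.73/sin18.5° ≈ 11.8 m.

d ≈ 11.8 m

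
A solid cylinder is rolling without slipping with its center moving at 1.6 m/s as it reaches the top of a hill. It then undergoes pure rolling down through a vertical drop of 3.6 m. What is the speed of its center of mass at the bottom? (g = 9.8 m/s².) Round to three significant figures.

v ≈ 7.04 m/s

Here I = (1/2)MR², so the shape factor k = I/(MR²) = 0.5.
Rolling without slipping gives ω = v/R, so the total kinetic energy is ½Mv² + ½Iω² = ½(1+k)Mv² = (3/4)Mv².
Conserving energy between top and bottom: (3/4)Mv² = (3/4)Mv₀² + Mgh, hence v² = v₀² + 2gh/(1+k).
v = √(1.6² + 2×9.8×3.6/1.5) = √49.6 ≈ 7.04 m/s.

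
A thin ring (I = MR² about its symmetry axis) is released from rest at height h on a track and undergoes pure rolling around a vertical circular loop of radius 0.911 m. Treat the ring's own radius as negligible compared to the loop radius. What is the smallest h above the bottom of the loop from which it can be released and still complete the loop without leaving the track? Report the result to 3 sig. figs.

h_min ≈ 2.73 m

For this body I = MR², i.e. k = I/(MR²) = 1.
At the top, contact is just lost when gravity alone supplies the centripetal force: Mg = Mv_top²/r, i.e. v_top² = gr.
With ω = v/R, the kinetic energy at speed v is ½(1+k)Mv² = Mv².
Energy conservation from release (height h) to the top (height 2r): Mgh = Mg(2r) + M·gr.
Thus h_min = 2r + (1+k)r/2 = r(2 + 2/2) = 0.911 × 3 ≈ 2.73 m.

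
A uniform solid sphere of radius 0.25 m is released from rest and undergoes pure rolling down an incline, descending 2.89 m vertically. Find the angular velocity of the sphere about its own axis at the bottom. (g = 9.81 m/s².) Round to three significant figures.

With I = (2/5)MR², the ratio k = I/(MR²) is 0.4.
Pure rolling means v = ωR; then KE = ½Mv² + ½I(v/R)² = ½(1+k)Mv² = (7/10)Mv².
Energy conservation Mgh = ½(1+k)Mv² gives v = √(2gh/(1+k)) = √(2 × 9.81 × 2.89 / 1.4) = 6.364 m/s.
The angular speed follows from ω = v/R = 6.364/0.25 ≈ 25.5 rad/s.

ω ≈ 25.5 rad/s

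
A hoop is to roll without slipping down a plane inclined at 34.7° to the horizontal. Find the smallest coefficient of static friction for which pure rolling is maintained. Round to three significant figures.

With I = MR², the ratio k = I/(MR²) is 1.
Along the incline Mg sinθ − f = Ma, and torque about the center fR = Iα = kMR²(a/R) gives f = kMa.
These give a = g sinθ/(1+k) and the required friction f = kMg sinθ/(1+k).
With N = Mg cosθ, the no-slip condition f ≤ μN gives μ_min = f/N = k tanθ/(1+k).
μ_min = 1 × tan34.7° / 2 ≈ 0.346.

μ_min ≈ 0.346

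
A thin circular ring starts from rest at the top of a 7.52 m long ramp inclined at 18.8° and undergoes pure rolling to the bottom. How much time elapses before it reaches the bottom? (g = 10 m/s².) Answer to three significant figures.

t ≈ 3.06 s

For this body I = MR², i.e. k = I/(MR²) = 1.
Newton's second law down the slope: Mg sinθ − f = Ma. The torque equation fR = Iα (with α = a/R) gives f = kMa.
Hence a = g sinθ/(1+k) = 10×sin18.8°/2 = 1.611 m/s².
Starting from rest, L = ½at², so t = √(2L/a) = √(2×7.52/1.611) ≈ 3.06 s.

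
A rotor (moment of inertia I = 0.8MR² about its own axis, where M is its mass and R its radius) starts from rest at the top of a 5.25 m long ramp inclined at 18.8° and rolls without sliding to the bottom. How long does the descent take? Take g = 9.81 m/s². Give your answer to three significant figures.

t ≈ 2.45 s

The moment of inertia is 0.8MR², giving k ≡ I/(MR²) = 0.8.
Along the incline Mg sinθ − f = Ma, and torque about the center fR = Iα = kMR²(a/R) gives f = kMa.
Hence a = g sinθ/(1+k) = 9.81×sin18.8°/1.8 = 1.756 m/s².
With constant a from rest, t = √(2L/a) = √(2·5.25/1.756) ≈ 2.45 s.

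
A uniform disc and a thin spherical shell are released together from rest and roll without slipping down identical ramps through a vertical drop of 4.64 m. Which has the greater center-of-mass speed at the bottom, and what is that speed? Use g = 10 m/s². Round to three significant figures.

For rolling without slipping, Mgh = ½(1+k)Mv² where k = I/(MR²), so v = √(2gh/(1+k)).
Uniform disc: k = 0.5, giving v = √(2×10×4.64/1.5) = 7.866 m/s.
Thin spherical shell: k = 2/3, giving v = √(2×10×4.64/1.667) = 7.462 m/s.
The smaller k wins: the uniform disc, at ≈ 7.87 m/s.

the uniform disc, at v ≈ 7.87 m/s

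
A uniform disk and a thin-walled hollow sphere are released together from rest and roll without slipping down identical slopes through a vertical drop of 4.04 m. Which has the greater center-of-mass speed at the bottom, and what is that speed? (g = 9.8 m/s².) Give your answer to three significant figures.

For rolling without slipping, Mgh = ½(1+k)Mv² where k = I/(MR²), so v = √(2gh/(1+k)).
Uniform disk: k = 0.5, giving v = √(2×9.8×4.04/1.5) = 7.266 m/s.
Thin-walled hollow sphere: k = 2/3, giving v = √(2×9.8×4.04/1.667) = 6.893 m/s.
The smaller k wins: the uniform disk, at ≈ 7.27 m/s.

the uniform disk, at v ≈ 7.27 m/s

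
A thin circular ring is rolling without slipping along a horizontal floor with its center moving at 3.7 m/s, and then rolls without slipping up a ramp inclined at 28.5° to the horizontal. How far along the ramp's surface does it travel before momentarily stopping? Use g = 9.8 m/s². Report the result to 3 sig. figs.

For this body I = MR², i.e. k = I/(MR²) = 1.
The rolling condition ω = v/R makes the rotational term ½I(v/R)² = ½kMv², so KE_total = ½(1+k)Mv² = Mv².
Setting this equal to Mgh gives the vertical rise h = (1+k)v₀²/(2g) = 2×3.7²/(2×9.8) = 1.397 m.
Along the incline, d = h/sinθ = 1.397/sin28.5° ≈ 2.93 m.

d ≈ 2.93 m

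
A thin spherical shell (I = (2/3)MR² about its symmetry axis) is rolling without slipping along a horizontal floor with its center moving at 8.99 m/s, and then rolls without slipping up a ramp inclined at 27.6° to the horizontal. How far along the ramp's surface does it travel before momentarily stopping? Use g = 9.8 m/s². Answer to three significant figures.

With I = (2/3)MR², the ratio k = I/(MR²) is 2/3.
Rolling without slipping gives ω = v/R, so the total kinetic energy is ½Mv² + ½Iω² = ½(1+k)Mv² = (5/6)Mv².
Setting this equal to Mgh gives the vertical rise h = (1+k)v₀²/(2g) = 1.667×8.99²/(2×9.8) = 6.872 m.
The distance along the slope is d = h/sinθ = 6.872/sin27.6° ≈ 14.8 m.

d ≈ 14.8 m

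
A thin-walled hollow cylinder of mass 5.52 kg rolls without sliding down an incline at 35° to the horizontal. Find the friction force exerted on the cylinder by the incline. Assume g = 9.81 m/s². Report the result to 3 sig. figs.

Here I = MR², so the shape factor k = I/(MR²) = 1.
Translational: Mg sinθ − f = Ma. Rotational about the CM: fR = Iα = kMRa, so f = kMa.
Combining, a = g sinθ/(1+k) and f = kMa = kMg sinθ/(1+k).
f = 1 × 5.52 × 9.81 × sin35° / 2 ≈ 15.5 N.

f ≈ 15.5 N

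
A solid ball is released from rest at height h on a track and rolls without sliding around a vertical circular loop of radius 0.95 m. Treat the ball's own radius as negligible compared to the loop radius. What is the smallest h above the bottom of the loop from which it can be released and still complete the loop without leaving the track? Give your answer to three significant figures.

h_min ≈ 2.57 m

For this body I = (2/5)MR², i.e. k = I/(MR²) = 0.4.
At the top of the loop, the minimum-contact condition is Mg = Mv_top²/r, so v_top² = gr.
With ω = v/R, the kinetic energy at speed v is ½(1+k)Mv² = (7/10)Mv².
Energy conservation from release (height h) to the top (height 2r): Mgh = Mg(2r) + (7/10)M·gr.
Thus h_min = 2r + (1+k)r/2 = r(2 + 1.4/2) = 0.95 × 2.7 ≈ 2.57 m.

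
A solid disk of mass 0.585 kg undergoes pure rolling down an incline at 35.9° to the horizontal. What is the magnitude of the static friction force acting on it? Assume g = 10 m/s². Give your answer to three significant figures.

f ≈ 1.14 N

With I = (1/2)MR², the ratio k = I/(MR²) is 0.5.
Translational: Mg sinθ − f = Ma. Rotational about the CM: fR = Iα = kMRa, so f = kMa.
Combining, a = g sinθ/(1+k) and f = kMa = kMg sinθ/(1+k).
f = 0.5 × 0.585 × 10 × sin35.9° / 1.5 ≈ 1.14 N.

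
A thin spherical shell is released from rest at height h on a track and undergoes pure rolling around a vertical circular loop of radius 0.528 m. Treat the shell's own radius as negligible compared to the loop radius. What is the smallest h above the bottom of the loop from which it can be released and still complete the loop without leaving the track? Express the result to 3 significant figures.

For this body I = (2/3)MR², i.e. k = I/(MR²) = 2/3.
At the top of the loop, the minimum-contact condition is Mg = Mv_top²/r, so v_top² = gr.
With ω = v/R, the kinetic energy at speed v is ½(1+k)Mv² = (5/6)Mv².
Energy conservation from release (height h) to the top (height 2r): Mgh = Mg(2r) + (5/6)M·gr.
Thus h_min = 2r + (1+k)r/2 = r(2 + 1.667/2) = 0.528 × 2.833 ≈ 1.50 m.

h_min ≈ 1.50 m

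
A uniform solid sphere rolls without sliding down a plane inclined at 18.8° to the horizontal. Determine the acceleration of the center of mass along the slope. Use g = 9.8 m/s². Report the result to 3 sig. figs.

The moment of inertia is (2/5)MR², giving k ≡ I/(MR²) = 0.4.
Along the incline Mg sinθ − f = Ma, and torque about the center fR = Iα = kMR²(a/R) gives f = kMa.
Eliminating f: Mg sinθ = (1+k)Ma, so a = g sinθ/(1+k) = 9.8 × sin18.8° / 1.4 ≈ 2.26 m/s².

a ≈ 2.26 m/s²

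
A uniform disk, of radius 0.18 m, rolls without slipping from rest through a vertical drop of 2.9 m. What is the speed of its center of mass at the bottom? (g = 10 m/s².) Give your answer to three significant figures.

v ≈ 6.22 m/s

With I = (1/2)MR², the ratio k = I/(MR²) is 0.5.
Rolling without slipping gives ω = v/R, so the total kinetic energy is ½Mv² + ½Iω² = ½(1+k)Mv² = (3/4)Mv².
Setting Mgh = (3/4)Mv² gives v = √(2gh/(1+k)) = √(2·10·2.9/1.5) ≈ 6.22 m/s.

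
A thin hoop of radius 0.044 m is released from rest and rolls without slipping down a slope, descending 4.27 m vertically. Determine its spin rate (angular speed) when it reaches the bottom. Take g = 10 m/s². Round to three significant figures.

The moment of inertia is MR², giving k ≡ I/(MR²) = 1.
Pure rolling means v = ωR; then KE = ½Mv² + ½I(v/R)² = ½(1+k)Mv² = Mv².
Energy conservation Mgh = ½(1+k)Mv² gives v = √(2gh/(1+k)) = √(2 × 10 × 4.27 / 2) = 6.535 m/s.
The angular speed follows from ω = v/R = 6.535/0.044 ≈ 149 rad/s.

ω ≈ 149 rad/s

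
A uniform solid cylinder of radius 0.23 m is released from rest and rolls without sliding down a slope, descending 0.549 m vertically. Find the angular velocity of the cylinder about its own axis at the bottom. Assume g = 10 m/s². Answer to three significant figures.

ω ≈ 11.8 rad/s

For this body I = (1/2)MR², i.e. k = I/(MR²) = 0.5.
Pure rolling means v = ωR; then KE = ½Mv² + ½I(v/R)² = ½(1+k)Mv² = (3/4)Mv².
Energy conservation Mgh = ½(1+k)Mv² gives v = √(2gh/(1+k)) = √(2 × 10 × 0.549 / 1.5) = 2.706 m/s.
The angular speed follows from ω = v/R = 2.706/0.23 ≈ 11.8 rad/s.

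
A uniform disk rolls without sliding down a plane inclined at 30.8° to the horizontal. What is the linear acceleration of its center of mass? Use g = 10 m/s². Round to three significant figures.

For this body I = (1/2)MR², i.e. k = I/(MR²) = 0.5.
Along the incline Mg sinθ − f = Ma, and torque about the center fR = Iα = kMR²(a/R) gives f = kMa.
Eliminating f: Mg sinθ = (1+k)Ma, so a = g sinθ/(1+k) = 10 × sin30.8° / 1.5 ≈ 3.41 m/s².

a ≈ 3.41 m/s²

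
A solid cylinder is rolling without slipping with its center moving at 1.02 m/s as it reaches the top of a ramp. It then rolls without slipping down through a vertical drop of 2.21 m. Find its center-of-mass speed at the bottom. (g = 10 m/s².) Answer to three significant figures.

The moment of inertia is (1/2)MR², giving k ≡ I/(MR²) = 0.5.
Since it rolls without slipping, ω = v/R and KE = ½Mv² + ½Iω² = ½(1+k)Mv² = (3/4)Mv².
Energy conservation: (3/4)Mv₀² + Mgh = (3/4)Mv², so v² = v₀² + 2gh/(1+k).
v = √(1.02² + 2×10×2.21/1.5) = √30.51 ≈ 5.52 m/s.

v ≈ 5.52 m/s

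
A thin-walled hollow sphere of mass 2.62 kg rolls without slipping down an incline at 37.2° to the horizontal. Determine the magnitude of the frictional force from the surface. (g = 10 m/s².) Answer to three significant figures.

The moment of inertia is (2/3)MR², giving k ≡ I/(MR²) = 2/3.
Translational: Mg sinθ − f = Ma. Rotational about the CM: fR = Iα = kMRa, so f = kMa.
Combining, a = g sinθ/(1+k) and f = kMa = kMg sinθ/(1+k).
f = (2/3) × 2.62 × 10 × sin37.2° / 1.667 ≈ 6.34 N.

f ≈ 6.34 N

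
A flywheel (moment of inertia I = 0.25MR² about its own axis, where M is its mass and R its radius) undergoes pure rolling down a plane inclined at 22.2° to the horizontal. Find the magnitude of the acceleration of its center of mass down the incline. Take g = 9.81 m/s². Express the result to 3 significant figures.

a ≈ 2.97 m/s²

Here I = 0.25MR², so the shape factor k = I/(MR²) = 0.25.
Newton's second law down the slope: Mg sinθ − f = Ma. The torque equation fR = Iα (with α = a/R) gives f = kMa.
Eliminating f: Mg sinθ = (1+k)Ma, so a = g sinθ/(1+k) = 9.81 × sin22.2° / 1.25 ≈ 2.97 m/s².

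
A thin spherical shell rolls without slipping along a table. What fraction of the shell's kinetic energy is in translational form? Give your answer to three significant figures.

The moment of inertia is (2/3)MR², giving k ≡ I/(MR²) = 2/3.
Since ω = v/R, the translational part is ½Mv² and the rotational part is ½I(v/R)² = ½kMv²; the total is ½(1+k)Mv².
The translational fraction is therefore 1/(1+k) = 1/1.667 ≈ 0.600.

fraction ≈ 0.600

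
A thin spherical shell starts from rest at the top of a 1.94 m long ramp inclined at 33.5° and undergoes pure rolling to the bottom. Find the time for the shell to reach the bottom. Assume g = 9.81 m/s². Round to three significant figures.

The moment of inertia is (2/3)MR², giving k ≡ I/(MR²) = 2/3.
Along the incline Mg sinθ − f = Ma, and torque about the center fR = Iα = kMR²(a/R) gives f = kMa.
Hence a = g sinθ/(1+k) = 9.81×sin33.5°/1.667 = 3.249 m/s².
Starting from rest, L = ½at², so t = √(2L/a) = √(2×1.94/3.249) ≈ 1.09 s.

t ≈ 1.09 s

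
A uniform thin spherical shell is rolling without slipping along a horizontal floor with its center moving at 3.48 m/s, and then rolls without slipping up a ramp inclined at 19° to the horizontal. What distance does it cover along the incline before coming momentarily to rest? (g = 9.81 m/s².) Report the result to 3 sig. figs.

For this body I = (2/3)MR², i.e. k = I/(MR²) = 2/3.
Since it rolls without slipping, ω = v/R and KE = ½Mv² + ½Iω² = ½(1+k)Mv² = (5/6)Mv².
Setting this equal to Mgh gives the vertical rise h = (1+k)v₀²/(2g) = 1.667×3.48²/(2×9.81) = 1.029 m.
Along the incline, d = h/sinθ = 1.029/sin19° ≈ 3.16 m.

d ≈ 3.16 m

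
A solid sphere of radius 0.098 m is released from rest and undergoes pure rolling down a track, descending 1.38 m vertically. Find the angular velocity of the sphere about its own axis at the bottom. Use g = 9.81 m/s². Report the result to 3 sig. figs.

ω ≈ 44.9 rad/s

With I = (2/5)MR², the ratio k = I/(MR²) is 0.4.
Pure rolling means v = ωR; then KE = ½Mv² + ½I(v/R)² = ½(1+k)Mv² = (7/10)Mv².
Energy conservation Mgh = ½(1+k)Mv² gives v = √(2gh/(1+k)) = √(2 × 9.81 × 1.38 / 1.4) = 4.398 m/s.
Then ω = v/R = 4.398 / 0.098 ≈ 44.9 rad/s.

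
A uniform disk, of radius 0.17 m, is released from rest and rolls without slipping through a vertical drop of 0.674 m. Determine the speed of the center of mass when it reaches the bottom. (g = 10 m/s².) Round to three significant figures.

With I = (1/2)MR², the ratio k = I/(MR²) is 0.5.
Since it rolls without slipping, ω = v/R and KE = ½Mv² + ½Iω² = ½(1+k)Mv² = (3/4)Mv².
Energy conservation: Mgh = (3/4)Mv², so v = √(2gh/(1+k)) = √(2 × 10 × 0.674 / 1.5) ≈ 3.00 m/s.

v ≈ 3.00 m/s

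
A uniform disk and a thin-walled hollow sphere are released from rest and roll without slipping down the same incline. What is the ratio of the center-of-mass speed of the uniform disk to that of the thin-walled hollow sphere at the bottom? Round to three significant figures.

v_ratio ≈ 1.05

Each satisfies Mgh = ½(1+k)Mv² with k = I/(MR²), so v ∝ 1/√(1+k).
For the uniform disk k = 0.5; for the thin-walled hollow sphere k = 2/3.
v₁/v₂ = √((1+k₂)/(1+k₁)) = √(1.667/1.5) ≈ 1.05.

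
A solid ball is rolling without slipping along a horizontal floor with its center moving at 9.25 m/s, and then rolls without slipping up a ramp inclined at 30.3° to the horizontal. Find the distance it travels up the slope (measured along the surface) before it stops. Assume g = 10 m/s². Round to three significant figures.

Here I = (2/5)MR², so the shape factor k = I/(MR²) = 0.4.
Pure rolling means v = ωR; then KE = ½Mv² + ½I(v/R)² = ½(1+k)Mv² = (7/10)Mv².
Setting this equal to Mgh gives the vertical rise h = (1+k)v₀²/(2g) = 1.4×9.25²/(2×10) = 5.989 m.
Along the incline, d = h/sinθ = 5.989/sin30.3° ≈ 11.9 m.

d ≈ 11.9 m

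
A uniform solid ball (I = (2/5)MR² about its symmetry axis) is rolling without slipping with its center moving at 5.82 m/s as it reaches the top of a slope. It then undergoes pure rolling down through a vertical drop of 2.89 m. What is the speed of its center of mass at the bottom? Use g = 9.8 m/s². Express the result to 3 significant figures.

The moment of inertia is (2/5)MR², giving k ≡ I/(MR²) = 0.4.
Since it rolls without slipping, ω = v/R and KE = ½Mv² + ½Iω² = ½(1+k)Mv² = (7/10)Mv².
Conserving energy between top and bottom: (7/10)Mv² = (7/10)Mv₀² + Mgh, hence v² = v₀² + 2gh/(1+k).
v = √(5.82² + 2×9.8×2.89/1.4) = √74.33 ≈ 8.62 m/s.

v ≈ 8.62 m/s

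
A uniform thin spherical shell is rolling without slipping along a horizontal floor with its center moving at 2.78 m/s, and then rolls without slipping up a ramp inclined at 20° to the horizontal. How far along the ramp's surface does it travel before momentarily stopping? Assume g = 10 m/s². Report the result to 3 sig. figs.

d ≈ 1.88 m

Here I = (2/3)MR², so the shape factor k = I/(MR²) = 2/3.
Rolling without slipping gives ω = v/R, so the total kinetic energy is ½Mv² + ½Iω² = ½(1+k)Mv² = (5/6)Mv².
Setting this equal to Mgh gives the vertical rise h = (1+k)v₀²/(2g) = 1.667×2.78²/(2×10) = 0.644 m.
Along the incline, d = h/sinθ = 0.644/sin20° ≈ 1.88 m.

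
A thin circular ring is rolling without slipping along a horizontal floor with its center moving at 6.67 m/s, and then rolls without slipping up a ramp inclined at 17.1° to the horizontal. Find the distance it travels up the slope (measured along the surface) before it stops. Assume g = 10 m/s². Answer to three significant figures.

d ≈ 15.1 m

The moment of inertia is MR², giving k ≡ I/(MR²) = 1.
Pure rolling means v = ωR; then KE = ½Mv² + ½I(v/R)² = ½(1+k)Mv² = Mv².
Setting this equal to Mgh gives the vertical rise h = (1+k)v₀²/(2g) = 2×6.67²/(2×10) = 4.449 m.
The distance along the slope is d = h/sinθ = 4.449/sin17.1° ≈ 15.1 m.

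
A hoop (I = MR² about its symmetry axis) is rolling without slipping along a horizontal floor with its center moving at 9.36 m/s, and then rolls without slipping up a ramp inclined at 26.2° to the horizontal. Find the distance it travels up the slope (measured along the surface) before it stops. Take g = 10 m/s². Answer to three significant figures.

Here I = MR², so the shape factor k = I/(MR²) = 1.
Since it rolls without slipping, ω = v/R and KE = ½Mv² + ½Iω² = ½(1+k)Mv² = Mv².
Setting this equal to Mgh gives the vertical rise h = (1+k)v₀²/(2g) = 2×9.36²/(2×10) = 8.761 m.
Along the incline, d = h/sinθ = 8.761/sin26.2° ≈ 19.8 m.

d ≈ 19.8 m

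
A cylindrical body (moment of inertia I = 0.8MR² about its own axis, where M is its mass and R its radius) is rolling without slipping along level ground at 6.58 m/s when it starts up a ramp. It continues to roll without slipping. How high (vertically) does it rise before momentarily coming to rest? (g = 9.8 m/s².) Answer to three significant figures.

h ≈ 3.98 m

Here I = 0.8MR², so the shape factor k = I/(MR²) = 0.8.
Pure rolling means v = ωR; then KE = ½Mv² + ½I(v/R)² = ½(1+k)Mv² = (9/10)Mv².
At the top the kinetic energy is zero, so (9/10)Mv₀² = Mgh.
Thus h = (1+k)v₀²/(2g) = 1.8 × 6.58² / (2 × 9.8) ≈ 3.98 m.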